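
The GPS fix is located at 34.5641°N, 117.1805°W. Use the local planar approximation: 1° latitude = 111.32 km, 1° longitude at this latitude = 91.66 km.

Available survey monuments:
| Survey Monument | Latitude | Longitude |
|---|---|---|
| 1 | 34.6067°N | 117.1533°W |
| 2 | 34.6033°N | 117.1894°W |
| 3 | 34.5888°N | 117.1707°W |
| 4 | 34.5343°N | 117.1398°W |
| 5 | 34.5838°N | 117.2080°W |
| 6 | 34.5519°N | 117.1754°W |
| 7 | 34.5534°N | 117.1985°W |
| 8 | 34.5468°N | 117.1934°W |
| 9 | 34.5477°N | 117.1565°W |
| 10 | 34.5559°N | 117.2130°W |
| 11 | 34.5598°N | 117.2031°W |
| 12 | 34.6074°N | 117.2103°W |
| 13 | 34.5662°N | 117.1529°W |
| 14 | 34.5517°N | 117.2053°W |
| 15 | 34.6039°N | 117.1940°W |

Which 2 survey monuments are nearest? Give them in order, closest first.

6, 7

Distances from 34.5641°N, 117.1805°W:
1: 5.3577 km
2: 4.4393 km
3: 2.8926 km
4: 4.9922 km
5: 3.3411 km
6: 1.4363 km
7: 2.0349 km
8: 2.2599 km
9: 2.8587 km
10: 3.1157 km
11: 2.1261 km
12: 5.5403 km
13: 2.5406 km
14: 2.6595 km
15: 4.6001 km
Sorted: 6 (1.4363 km) < 7 (2.0349 km) < 11 (2.1261 km) < 8 (2.2599 km) < …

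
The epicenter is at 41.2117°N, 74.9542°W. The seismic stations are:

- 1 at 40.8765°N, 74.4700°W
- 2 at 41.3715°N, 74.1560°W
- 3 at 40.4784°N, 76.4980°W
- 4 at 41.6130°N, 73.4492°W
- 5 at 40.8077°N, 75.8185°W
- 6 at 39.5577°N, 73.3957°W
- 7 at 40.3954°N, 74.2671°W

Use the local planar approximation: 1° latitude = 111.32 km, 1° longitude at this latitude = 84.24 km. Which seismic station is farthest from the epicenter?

6

Distances from 41.2117°N, 74.9542°W:
1: √((-0.3352·111.32)² + (0.4842·84.24)²) = √(1392.369224 + 1663.743174) = 55.2821 km
2: √((0.1598·111.32)² + (0.7982·84.24)²) = √(316.446244 + 4521.267089) = 69.5537 km
3: √((-0.7333·111.32)² + (-1.5438·84.24)²) = √(6663.612977 + 16912.927591) = 153.5465 km
4: √((0.4013·111.32)² + (1.5050·84.24)²) = √(1995.651555 + 16073.472673) = 134.4214 km
5: √((-0.4040·111.32)² + (-0.8643·84.24)²) = √(2022.595914 + 5301.096894) = 85.5786 km
6: √((-1.6540·111.32)² + (1.5585·84.24)²) = √(33901.382238 + 17236.549447) = 226.1370 km
7: √((-0.8163·111.32)² + (0.6871·84.24)²) = √(8257.450678 + 3350.245353) = 107.7390 km
Maximum: 6 at 226.1370 km.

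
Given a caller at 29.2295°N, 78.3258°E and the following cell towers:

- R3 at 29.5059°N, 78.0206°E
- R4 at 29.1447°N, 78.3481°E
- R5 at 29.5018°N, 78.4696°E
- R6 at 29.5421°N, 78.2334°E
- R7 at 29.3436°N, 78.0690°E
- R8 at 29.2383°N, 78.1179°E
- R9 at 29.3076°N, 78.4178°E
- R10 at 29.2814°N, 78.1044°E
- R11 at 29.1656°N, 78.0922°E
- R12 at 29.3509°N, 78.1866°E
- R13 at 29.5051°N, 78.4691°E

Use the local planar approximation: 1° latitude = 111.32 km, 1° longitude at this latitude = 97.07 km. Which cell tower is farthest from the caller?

R3

Distances from 29.2295°N, 78.3258°E:
R3: 42.7131 km
R4: 9.6849 km
R5: 33.3720 km
R6: 35.9360 km
R7: 27.9770 km
R8: 20.2046 km
R9: 12.4635 km
R10: 22.2543 km
R11: 23.7651 km
R12: 19.1105 km
R13: 33.6859 km
Maximum: R3 at 42.7131 km.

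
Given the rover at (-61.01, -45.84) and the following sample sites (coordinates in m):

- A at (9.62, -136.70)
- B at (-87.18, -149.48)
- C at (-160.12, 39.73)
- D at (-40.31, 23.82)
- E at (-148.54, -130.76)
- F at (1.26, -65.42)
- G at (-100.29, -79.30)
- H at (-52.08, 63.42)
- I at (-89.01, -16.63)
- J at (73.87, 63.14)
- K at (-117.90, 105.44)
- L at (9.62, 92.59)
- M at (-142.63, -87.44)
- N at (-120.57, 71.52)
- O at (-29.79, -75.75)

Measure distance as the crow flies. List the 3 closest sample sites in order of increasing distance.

I, O, G

Distances from (-61.01, -45.84):
A: 115.08 m
B: 106.89 m
C: 130.94 m
D: 72.67 m
E: 121.95 m
F: 65.28 m
G: 51.60 m
H: 109.62 m
I: 40.46 m
J: 173.40 m
K: 161.62 m
L: 155.41 m
M: 91.61 m
N: 131.61 m
O: 43.24 m
Sorted: I (40.46 m) < O (43.24 m) < G (51.60 m) < F (65.28 m) < D (72.67 m) < …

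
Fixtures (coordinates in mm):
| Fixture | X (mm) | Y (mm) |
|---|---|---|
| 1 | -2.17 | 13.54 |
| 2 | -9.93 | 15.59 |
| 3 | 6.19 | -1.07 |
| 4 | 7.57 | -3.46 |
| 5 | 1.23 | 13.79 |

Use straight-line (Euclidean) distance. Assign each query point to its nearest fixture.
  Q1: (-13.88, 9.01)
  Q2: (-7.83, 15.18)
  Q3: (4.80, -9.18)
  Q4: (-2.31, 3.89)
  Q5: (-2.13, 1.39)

Q1 at (-13.88, 9.01):
  1: √((11.71)² + (4.53)²) = √(137.1241 + 20.5209) = 12.56 mm
  2: √((3.95)² + (6.58)²) = √(15.6025 + 43.2964) = 7.67 mm
  3: √((20.07)² + (-10.08)²) = √(402.8049 + 101.6064) = 22.46 mm
  4: √((21.45)² + (-12.47)²) = √(460.1025 + 155.5009) = 24.81 mm
  5: √((15.11)² + (4.78)²) = √(228.3121 + 22.8484) = 15.85 mm
  → nearest: 2 (7.67 mm)
Q2 at (-7.83, 15.18):
  1: √((5.66)² + (-1.64)²) = √(32.0356 + 2.6896) = 5.89 mm
  2: √((-2.10)² + (0.41)²) = √(4.4100 + 0.1681) = 2.14 mm
  3: √((14.02)² + (-16.25)²) = √(196.5604 + 264.0625) = 21.46 mm
  4: √((15.40)² + (-18.64)²) = √(237.1600 + 347.4496) = 24.18 mm
  5: √((9.06)² + (-1.39)²) = √(82.0836 + 1.9321) = 9.17 mm
  → nearest: 2 (2.14 mm)
Q3 at (4.80, -9.18):
  1: √((-6.97)² + (22.72)²) = √(48.5809 + 516.1984) = 23.77 mm
  2: √((-14.73)² + (24.77)²) = √(216.9729 + 613.5529) = 28.82 mm
  3: √((1.39)² + (8.11)²) = √(1.9321 + 65.7721) = 8.23 mm
  4: √((2.77)² + (5.72)²) = √(7.6729 + 32.7184) = 6.36 mm
  5: √((-3.57)² + (22.97)²) = √(12.7449 + 527.6209) = 23.25 mm
  → nearest: 4 (6.36 mm)
Q4 at (-2.31, 3.89):
  1: √((0.14)² + (9.65)²) = √(0.0196 + 93.1225) = 9.65 mm
  2: √((-7.62)² + (11.70)²) = √(58.0644 + 136.8900) = 13.96 mm
  3: √((8.50)² + (-4.96)²) = √(72.2500 + 24.6016) = 9.84 mm
  4: √((9.88)² + (-7.35)²) = √(97.6144 + 54.0225) = 12.31 mm
  5: √((3.54)² + (9.90)²) = √(12.5316 + 98.0100) = 10.51 mm
  → nearest: 1 (9.65 mm)
Q5 at (-2.13, 1.39):
  1: √((-0.04)² + (12.15)²) = √(0.0016 + 147.6225) = 12.15 mm
  2: √((-7.80)² + (14.20)²) = √(60.8400 + 201.6400) = 16.20 mm
  3: √((8.32)² + (-2.46)²) = √(69.2224 + 6.0516) = 8.68 mm
  4: √((9.70)² + (-4.85)²) = √(94.0900 + 23.5225) = 10.84 mm
  5: √((3.36)² + (12.40)²) = √(11.2896 + 153.7600) = 12.85 mm
  → nearest: 3 (8.68 mm)

Q1→2; Q2→2; Q3→4; Q4→1; Q5→3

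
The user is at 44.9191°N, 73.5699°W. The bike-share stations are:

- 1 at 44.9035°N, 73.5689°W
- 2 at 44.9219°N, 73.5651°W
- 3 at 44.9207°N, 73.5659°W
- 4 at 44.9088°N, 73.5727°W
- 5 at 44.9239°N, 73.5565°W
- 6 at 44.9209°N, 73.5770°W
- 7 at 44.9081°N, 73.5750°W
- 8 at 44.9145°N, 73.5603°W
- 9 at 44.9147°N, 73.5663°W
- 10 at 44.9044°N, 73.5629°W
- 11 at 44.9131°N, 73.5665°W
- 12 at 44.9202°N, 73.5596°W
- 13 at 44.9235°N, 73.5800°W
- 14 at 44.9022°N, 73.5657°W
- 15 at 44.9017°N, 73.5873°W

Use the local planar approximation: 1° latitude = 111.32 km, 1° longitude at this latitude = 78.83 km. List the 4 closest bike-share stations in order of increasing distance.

3, 2, 9, 6

Distances from 44.9191°N, 73.5699°W:
1: 1.7384 km
2: 0.4902 km
3: 0.3621 km
4: 1.1676 km
5: 1.1838 km
6: 0.5945 km
7: 1.2888 km
8: 0.9137 km
9: 0.5661 km
10: 1.7269 km
11: 0.7197 km
12: 0.8211 km
13: 0.9348 km
14: 1.9102 km
15: 2.3734 km
Sorted: 3 (0.3621 km) < 2 (0.4902 km) < 9 (0.5661 km) < 6 (0.5945 km) < 11 (0.7197 km) < 12 (0.8211 km) < …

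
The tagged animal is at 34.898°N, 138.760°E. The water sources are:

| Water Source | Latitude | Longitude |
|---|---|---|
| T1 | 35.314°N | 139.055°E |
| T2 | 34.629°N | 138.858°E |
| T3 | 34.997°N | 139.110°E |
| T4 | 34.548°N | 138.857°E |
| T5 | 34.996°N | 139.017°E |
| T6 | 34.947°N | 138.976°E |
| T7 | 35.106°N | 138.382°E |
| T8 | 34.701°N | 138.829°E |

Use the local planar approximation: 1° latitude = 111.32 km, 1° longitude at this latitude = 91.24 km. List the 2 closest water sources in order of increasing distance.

Distances from 34.898°N, 138.760°E:
T1: √((0.416·111.32)² + (0.295·91.24)²) = √(2144.53460 + 724.46029) = 53.563 km
T2: √((-0.269·111.32)² + (0.098·91.24)²) = √(896.70782 + 79.95078) = 31.252 km
T3: √((0.099·111.32)² + (0.350·91.24)²) = √(121.45539 + 1019.78036) = 33.782 km
T4: √((-0.350·111.32)² + (0.097·91.24)²) = √(1518.03744 + 78.32746) = 39.955 km
T5: √((0.098·111.32)² + (0.257·91.24)²) = √(119.01414 + 549.84059) = 25.862 km
T6: √((0.049·111.32)² + (0.216·91.24)²) = √(29.75353 + 388.39896) = 20.449 km
T7: √((0.208·111.32)² + (-0.378·91.24)²) = √(536.13365 + 1189.47181) = 41.540 km
T8: √((-0.197·111.32)² + (0.069·91.24)²) = √(480.92665 + 39.63408) = 22.816 km
Sorted: T6 (20.449 km) < T8 (22.816 km) < T5 (25.862 km) < T2 (31.252 km) < …

T6, T8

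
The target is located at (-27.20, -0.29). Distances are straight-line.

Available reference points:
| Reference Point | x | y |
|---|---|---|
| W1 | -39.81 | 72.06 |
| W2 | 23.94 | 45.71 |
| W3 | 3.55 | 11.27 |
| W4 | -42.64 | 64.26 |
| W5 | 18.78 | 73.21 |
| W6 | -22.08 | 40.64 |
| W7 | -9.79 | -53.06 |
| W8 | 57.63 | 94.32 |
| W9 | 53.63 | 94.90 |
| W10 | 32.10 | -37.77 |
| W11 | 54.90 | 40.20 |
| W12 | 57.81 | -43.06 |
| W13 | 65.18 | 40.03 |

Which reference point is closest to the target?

Distances from (-27.20, -0.29):
W1: √((-12.61)² + (72.35)²) = √(159.0121 + 5234.5225) = 73.44
W2: √((51.14)² + (46.00)²) = √(2615.2996 + 2116.0000) = 68.78
W3: √((30.75)² + (11.56)²) = √(945.5625 + 133.6336) = 32.85
W4: √((-15.44)² + (64.55)²) = √(238.3936 + 4166.7025) = 66.37
W5: √((45.98)² + (73.50)²) = √(2114.1604 + 5402.2500) = 86.70
W6: √((5.12)² + (40.93)²) = √(26.2144 + 1675.2649) = 41.25
W7: √((17.41)² + (-52.77)²) = √(303.1081 + 2784.6729) = 55.57
W8: √((84.83)² + (94.61)²) = √(7196.1289 + 8951.0521) = 127.07
W9: √((80.83)² + (95.19)²) = √(6533.4889 + 9061.1361) = 124.88
W10: √((59.30)² + (-37.48)²) = √(3516.4900 + 1404.7504) = 70.15
W11: √((82.10)² + (40.49)²) = √(6740.4100 + 1639.4401) = 91.54
W12: √((85.01)² + (-42.77)²) = √(7226.7001 + 1829.2729) = 95.16
W13: √((92.38)² + (40.32)²) = √(8534.0644 + 1625.7024) = 100.80
Minimum: W3 at 32.85.

W3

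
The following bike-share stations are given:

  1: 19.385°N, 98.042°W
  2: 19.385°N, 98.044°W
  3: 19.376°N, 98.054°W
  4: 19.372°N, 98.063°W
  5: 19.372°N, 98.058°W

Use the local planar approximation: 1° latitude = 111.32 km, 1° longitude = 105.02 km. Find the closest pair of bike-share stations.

Pairwise distances:
1–2: 0.210 km
1–3: 1.610 km
1–4: 2.638 km
1–5: 2.218 km
2–3: 1.451 km
2–4: 2.465 km
2–5: 2.063 km
3–4: 1.045 km
3–5: 0.612 km
4–5: 0.525 km
Closest pair: 1–2 at 0.210 km.

1 and 2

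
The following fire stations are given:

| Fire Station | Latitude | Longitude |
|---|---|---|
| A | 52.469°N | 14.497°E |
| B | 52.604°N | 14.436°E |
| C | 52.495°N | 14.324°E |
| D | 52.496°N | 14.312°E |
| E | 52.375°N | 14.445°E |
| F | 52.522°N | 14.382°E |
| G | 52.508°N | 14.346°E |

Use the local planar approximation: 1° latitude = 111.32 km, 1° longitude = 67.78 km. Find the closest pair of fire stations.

Pairwise distances:
A–B: √((0.135·111.32)² + (-0.061·67.78)²) = √(225.84680 + 17.09475) = 15.587 km
A–C: √((0.026·111.32)² + (-0.173·67.78)²) = √(8.37709 + 137.49767) = 12.078 km
A–D: √((0.027·111.32)² + (-0.185·67.78)²) = √(9.03387 + 157.23404) = 12.894 km
A–E: √((-0.094·111.32)² + (-0.052·67.78)²) = √(109.49697 + 12.42252) = 11.042 km
A–F: √((0.053·111.32)² + (-0.115·67.78)²) = √(34.80953 + 60.75735) = 9.776 km
A–G: √((0.039·111.32)² + (-0.151·67.78)²) = √(18.84845 + 104.75072) = 11.118 km
B–C: √((-0.109·111.32)² + (-0.112·67.78)²) = √(147.23104 + 57.62875) = 14.313 km
B–D: √((-0.108·111.32)² + (-0.124·67.78)²) = √(144.54195 + 70.63932) = 14.669 km
B–E: √((-0.229·111.32)² + (0.009·67.78)²) = √(649.85634 + 0.37212) = 25.500 km
B–F: √((-0.082·111.32)² + (-0.054·67.78)²) = √(83.32477 + 13.39648) = 9.835 km
B–G: √((-0.096·111.32)² + (-0.090·67.78)²) = √(114.20598 + 37.21244) = 12.305 km
C–D: √((0.001·111.32)² + (-0.012·67.78)²) = √(0.01239 + 0.66155) = 0.821 km
C–E: √((-0.120·111.32)² + (0.121·67.78)²) = √(178.44685 + 67.26263) = 15.675 km
C–F: √((0.027·111.32)² + (0.058·67.78)²) = √(9.03387 + 15.45465) = 4.949 km
C–G: √((0.013·111.32)² + (0.022·67.78)²) = √(2.09427 + 2.22356) = 2.078 km
D–E: √((-0.121·111.32)² + (0.133·67.78)²) = √(181.43336 + 81.26554) = 16.208 km
D–F: √((0.026·111.32)² + (0.070·67.78)²) = √(8.37709 + 22.51123) = 5.558 km
D–G: √((0.012·111.32)² + (0.034·67.78)²) = √(1.78447 + 5.31081) = 2.664 km
E–F: √((0.147·111.32)² + (-0.063·67.78)²) = √(267.78181 + 18.23410) = 16.912 km
E–G: √((0.133·111.32)² + (-0.099·67.78)²) = √(219.20461 + 45.02705) = 16.255 km
F–G: √((-0.014·111.32)² + (-0.036·67.78)²) = √(2.42886 + 5.95399) = 2.895 km
Closest pair: C–D at 0.821 km.

C and D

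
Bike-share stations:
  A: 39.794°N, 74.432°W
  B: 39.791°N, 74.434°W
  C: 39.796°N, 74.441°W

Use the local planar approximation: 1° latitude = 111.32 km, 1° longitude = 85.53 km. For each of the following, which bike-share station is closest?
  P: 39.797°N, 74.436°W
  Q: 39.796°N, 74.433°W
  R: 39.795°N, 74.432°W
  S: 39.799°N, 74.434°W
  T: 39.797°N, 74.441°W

P at 39.797°N, 74.436°W:
  A: 0.478096 km
  B: 0.689477 km
  C: 0.441901 km
  → nearest: C (0.441901 km)
Q at 39.796°N, 74.433°W:
  A: 0.238504 km
  B: 0.563133 km
  C: 0.684240 km
  → nearest: A (0.238504 km)
R at 39.795°N, 74.432°W:
  A: 0.111320 km
  B: 0.477007 km
  C: 0.777778 km
  → nearest: A (0.111320 km)
S at 39.799°N, 74.434°W:
  A: 0.582293 km
  B: 0.890560 km
  C: 0.685553 km
  → nearest: A (0.582293 km)
T at 39.797°N, 74.441°W:
  A: 0.839092 km
  B: 0.896979 km
  C: 0.111320 km
  → nearest: C (0.111320 km)

P→C; Q→A; R→A; S→A; T→C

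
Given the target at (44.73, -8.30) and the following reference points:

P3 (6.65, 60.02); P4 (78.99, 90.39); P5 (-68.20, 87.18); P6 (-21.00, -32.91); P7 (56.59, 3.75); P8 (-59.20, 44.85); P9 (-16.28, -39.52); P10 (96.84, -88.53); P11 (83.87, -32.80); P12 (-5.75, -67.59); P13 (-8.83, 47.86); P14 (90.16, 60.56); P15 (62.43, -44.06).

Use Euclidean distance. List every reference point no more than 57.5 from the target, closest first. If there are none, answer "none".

P7, P15, P11

Distances from (44.73, -8.30):
P3: √((-38.08)² + (68.32)²) = √(1450.0864 + 4667.6224) = 78.22
P4: √((34.26)² + (98.69)²) = √(1173.7476 + 9739.7161) = 104.47
P5: √((-112.93)² + (95.48)²) = √(12753.1849 + 9116.4304) = 147.88
P6: √((-65.73)² + (-24.61)²) = √(4320.4329 + 605.6521) = 70.19
P7: √((11.86)² + (12.05)²) = √(140.6596 + 145.2025) = 16.91
P8: √((-103.93)² + (53.15)²) = √(10801.4449 + 2824.9225) = 116.73
P9: √((-61.01)² + (-31.22)²) = √(3722.2201 + 974.6884) = 68.53
P10: √((52.11)² + (-80.23)²) = √(2715.4521 + 6436.8529) = 95.67
P11: √((39.14)² + (-24.50)²) = √(1531.9396 + 600.2500) = 46.18
P12: √((-50.48)² + (-59.29)²) = √(2548.2304 + 3515.3041) = 77.87
P13: √((-53.56)² + (56.16)²) = √(2868.6736 + 3153.9456) = 77.61
P14: √((45.43)² + (68.86)²) = √(2063.8849 + 4741.6996) = 82.50
P15: √((17.70)² + (-35.76)²) = √(313.2900 + 1278.7776) = 39.90
Threshold 57.5: P7 (16.91), P15 (39.90), P11 (46.18) are within range.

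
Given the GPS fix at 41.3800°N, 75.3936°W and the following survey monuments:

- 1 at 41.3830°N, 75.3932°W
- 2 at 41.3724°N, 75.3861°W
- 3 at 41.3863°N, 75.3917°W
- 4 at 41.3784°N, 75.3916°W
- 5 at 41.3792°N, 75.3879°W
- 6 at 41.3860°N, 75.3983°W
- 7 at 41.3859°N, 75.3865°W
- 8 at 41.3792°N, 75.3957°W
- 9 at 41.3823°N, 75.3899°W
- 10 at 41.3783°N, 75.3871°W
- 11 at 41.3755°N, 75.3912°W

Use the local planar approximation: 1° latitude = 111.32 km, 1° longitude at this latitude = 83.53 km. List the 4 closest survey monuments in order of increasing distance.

Distances from 41.3800°N, 75.3936°W:
1: 0.3356 km
2: 1.0527 km
3: 0.7190 km
4: 0.2442 km
5: 0.4844 km
6: 0.7748 km
7: 0.8849 km
8: 0.1967 km
9: 0.4013 km
10: 0.5750 km
11: 0.5396 km
Sorted: 8 (0.1967 km) < 4 (0.2442 km) < 1 (0.3356 km) < 9 (0.4013 km) < 5 (0.4844 km) < 11 (0.5396 km) < …

8, 4, 1, 9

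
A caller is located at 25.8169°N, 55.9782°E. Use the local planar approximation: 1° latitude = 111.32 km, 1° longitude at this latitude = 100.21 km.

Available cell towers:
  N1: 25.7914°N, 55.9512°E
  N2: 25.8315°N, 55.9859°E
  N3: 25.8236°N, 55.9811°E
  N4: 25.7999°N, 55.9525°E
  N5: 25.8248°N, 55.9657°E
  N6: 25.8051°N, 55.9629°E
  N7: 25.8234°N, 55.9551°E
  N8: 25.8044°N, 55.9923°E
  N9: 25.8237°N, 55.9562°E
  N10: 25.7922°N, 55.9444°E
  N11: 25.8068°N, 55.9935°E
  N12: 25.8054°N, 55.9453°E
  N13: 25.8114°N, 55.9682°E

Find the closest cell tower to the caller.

Distances from 25.8169°N, 55.9782°E:
N1: √((-0.0255·111.32)² + (-0.0270·100.21)²) = √(8.057991 + 7.320650) = 3.9216 km
N2: √((0.0146·111.32)² + (0.0077·100.21)²) = √(2.641509 + 0.595393) = 1.7991 km
N3: √((0.0067·111.32)² + (0.0029·100.21)²) = √(0.556283 + 0.084454) = 0.8005 km
N4: √((-0.0170·111.32)² + (-0.0257·100.21)²) = √(3.581329 + 6.632670) = 3.1959 km
N5: √((0.0079·111.32)² + (-0.0125·100.21)²) = √(0.773394 + 1.569069) = 1.5305 km
N6: √((-0.0118·111.32)² + (-0.0153·100.21)²) = √(1.725482 + 2.350742) = 2.0190 km
N7: √((0.0065·111.32)² + (-0.0231·100.21)²) = √(0.523568 + 5.358535) = 2.4253 km
N8: √((-0.0125·111.32)² + (0.0141·100.21)²) = √(1.936272 + 1.996459) = 1.9831 km
N9: √((0.0068·111.32)² + (-0.0220·100.21)²) = √(0.573013 + 4.860349) = 2.3310 km
N10: √((-0.0247·111.32)² + (-0.0338·100.21)²) = √(7.560322 + 11.472433) = 4.3627 km
N11: √((-0.0101·111.32)² + (0.0153·100.21)²) = √(1.264122 + 2.350742) = 1.9013 km
N12: √((-0.0115·111.32)² + (-0.0329·100.21)²) = √(1.638861 + 10.869609) = 3.5367 km
N13: √((-0.0055·111.32)² + (-0.0100·100.21)²) = √(0.374862 + 1.004204) = 1.1743 km
Minimum: N3 at 0.8005 km.

N3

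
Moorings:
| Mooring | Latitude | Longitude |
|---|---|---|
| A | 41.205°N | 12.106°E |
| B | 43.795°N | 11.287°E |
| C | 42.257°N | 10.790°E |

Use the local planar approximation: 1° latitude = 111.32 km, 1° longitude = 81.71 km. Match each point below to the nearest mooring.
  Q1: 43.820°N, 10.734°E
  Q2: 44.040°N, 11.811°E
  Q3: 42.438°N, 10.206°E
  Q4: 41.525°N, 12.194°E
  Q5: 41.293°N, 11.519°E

Q1 at 43.820°N, 10.734°E:
  A: 311.942 km
  B: 45.271 km
  C: 174.053 km
  → nearest: B (45.271 km)
Q2 at 44.040°N, 11.811°E:
  A: 316.511 km
  B: 50.765 km
  C: 215.304 km
  → nearest: B (50.765 km)
Q3 at 42.438°N, 10.206°E:
  A: 207.224 km
  B: 174.990 km
  C: 51.798 km
  → nearest: C (51.798 km)
Q4 at 41.525°N, 12.194°E:
  A: 36.341 km
  B: 263.340 km
  C: 140.716 km
  → nearest: A (36.341 km)
Q5 at 41.293°N, 11.519°E:
  A: 48.954 km
  B: 279.167 km
  C: 122.736 km
  → nearest: A (48.954 km)

Q1→B; Q2→B; Q3→C; Q4→A; Q5→A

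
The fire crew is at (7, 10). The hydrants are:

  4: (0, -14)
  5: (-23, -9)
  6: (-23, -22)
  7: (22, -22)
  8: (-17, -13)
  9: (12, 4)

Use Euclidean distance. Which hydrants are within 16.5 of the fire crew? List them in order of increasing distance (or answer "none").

9

Distances from (7, 10):
4: √((-7)² + (-24)²) = √(49.000 + 576.000) = 25.0
5: √((-30)² + (-19)²) = √(900.000 + 361.000) = 35.5
6: √((-30)² + (-32)²) = √(900.000 + 1024.000) = 43.9
7: √((15)² + (-32)²) = √(225.000 + 1024.000) = 35.3
8: √((-24)² + (-23)²) = √(576.000 + 529.000) = 33.2
9: √((5)² + (-6)²) = √(25.000 + 36.000) = 7.8
Threshold 16.5: 9 (7.8) is within range.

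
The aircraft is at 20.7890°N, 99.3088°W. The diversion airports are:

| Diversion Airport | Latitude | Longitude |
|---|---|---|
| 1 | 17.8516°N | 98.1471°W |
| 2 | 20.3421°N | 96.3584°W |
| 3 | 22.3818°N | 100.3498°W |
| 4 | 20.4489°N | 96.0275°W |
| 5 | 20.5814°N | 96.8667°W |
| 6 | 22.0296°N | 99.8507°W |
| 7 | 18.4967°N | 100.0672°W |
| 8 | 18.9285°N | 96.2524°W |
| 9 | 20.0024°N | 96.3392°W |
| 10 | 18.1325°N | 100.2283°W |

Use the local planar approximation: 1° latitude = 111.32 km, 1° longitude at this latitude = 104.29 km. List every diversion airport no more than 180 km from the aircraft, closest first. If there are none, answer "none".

6

Distances from 20.7890°N, 99.3088°W:
1: 348.7142 km
2: 311.6930 km
3: 207.9076 km
4: 344.2947 km
5: 255.7330 km
6: 149.2197 km
7: 267.1554 km
8: 380.1286 km
9: 321.8406 km
10: 310.8811 km
Threshold 180 km: 6 (149.2197 km) is within range.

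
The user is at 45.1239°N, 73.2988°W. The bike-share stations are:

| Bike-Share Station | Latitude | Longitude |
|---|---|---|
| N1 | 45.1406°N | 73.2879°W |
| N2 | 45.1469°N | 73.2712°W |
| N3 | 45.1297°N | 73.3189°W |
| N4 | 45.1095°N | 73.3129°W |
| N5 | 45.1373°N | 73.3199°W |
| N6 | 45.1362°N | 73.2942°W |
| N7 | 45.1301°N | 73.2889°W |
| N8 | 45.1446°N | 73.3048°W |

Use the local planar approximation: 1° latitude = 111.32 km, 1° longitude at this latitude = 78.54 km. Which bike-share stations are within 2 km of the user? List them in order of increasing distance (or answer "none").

Distances from 45.1239°N, 73.2988°W:
N1: 2.0467 km
N2: 3.3548 km
N3: 1.7056 km
N4: 1.9483 km
N5: 2.2297 km
N6: 1.4161 km
N7: 1.0397 km
N8: 2.3520 km
Threshold 2 km: N7 (1.0397 km), N6 (1.4161 km), N3 (1.7056 km), N4 (1.9483 km) are within range.

N7, N6, N3, N4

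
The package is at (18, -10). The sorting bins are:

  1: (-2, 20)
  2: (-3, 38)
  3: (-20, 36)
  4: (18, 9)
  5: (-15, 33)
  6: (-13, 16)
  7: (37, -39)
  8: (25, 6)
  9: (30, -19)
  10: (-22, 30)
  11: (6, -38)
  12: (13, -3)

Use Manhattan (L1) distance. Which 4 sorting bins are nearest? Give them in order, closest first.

12, 4, 9, 8

Distances from (18, -10):
1: |-20| + |30| = 20 + 30 = 50
2: |-21| + |48| = 21 + 48 = 69
3: |-38| + |46| = 38 + 46 = 84
4: |0| + |19| = 0 + 19 = 19
5: |-33| + |43| = 33 + 43 = 76
6: |-31| + |26| = 31 + 26 = 57
7: |19| + |-29| = 19 + 29 = 48
8: |7| + |16| = 7 + 16 = 23
9: |12| + |-9| = 12 + 9 = 21
10: |-40| + |40| = 40 + 40 = 80
11: |-12| + |-28| = 12 + 28 = 40
12: |-5| + |7| = 5 + 7 = 12
Sorted: 12 (12) < 4 (19) < 9 (21) < 8 (23) < 11 (40) < 7 (48) < …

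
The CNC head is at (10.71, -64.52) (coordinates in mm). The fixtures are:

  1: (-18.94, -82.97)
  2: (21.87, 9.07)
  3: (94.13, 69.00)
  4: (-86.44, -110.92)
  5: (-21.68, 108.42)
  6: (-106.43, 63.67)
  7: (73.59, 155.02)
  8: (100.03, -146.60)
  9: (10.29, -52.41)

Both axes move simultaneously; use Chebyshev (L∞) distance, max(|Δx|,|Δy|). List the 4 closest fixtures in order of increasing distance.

Distances from (10.71, -64.52):
1: 29.65 mm
2: 73.59 mm
3: 133.52 mm
4: 97.15 mm
5: 172.94 mm
6: 128.19 mm
7: 219.54 mm
8: 89.32 mm
9: 12.11 mm
Sorted: 9 (12.11 mm) < 1 (29.65 mm) < 2 (73.59 mm) < 8 (89.32 mm) < 4 (97.15 mm) < 6 (128.19 mm) < …

9, 1, 2, 8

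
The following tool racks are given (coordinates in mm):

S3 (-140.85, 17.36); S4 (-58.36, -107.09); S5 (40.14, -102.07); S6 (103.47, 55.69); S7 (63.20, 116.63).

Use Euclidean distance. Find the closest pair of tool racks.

Pairwise distances:
S3–S4: √((82.49)² + (-124.45)²) = √(6804.6001 + 15487.8025) = 149.31 mm
S3–S5: √((180.99)² + (-119.43)²) = √(32757.3801 + 14263.5249) = 216.84 mm
S3–S6: √((244.32)² + (38.33)²) = √(59692.2624 + 1469.1889) = 247.31 mm
S3–S7: √((204.05)² + (99.27)²) = √(41636.4025 + 9854.5329) = 226.92 mm
S4–S5: √((98.50)² + (5.02)²) = √(9702.2500 + 25.2004) = 98.63 mm
S4–S6: √((161.83)² + (162.78)²) = √(26188.9489 + 26497.3284) = 229.53 mm
S4–S7: √((121.56)² + (223.72)²) = √(14776.8336 + 50050.6384) = 254.61 mm
S5–S6: √((63.33)² + (157.76)²) = √(4010.6889 + 24888.2176) = 170.00 mm
S5–S7: √((23.06)² + (218.70)²) = √(531.7636 + 47829.6900) = 219.91 mm
S6–S7: √((-40.27)² + (60.94)²) = √(1621.6729 + 3713.6836) = 73.04 mm
Closest pair: S6–S7 at 73.04 mm.

S6 and S7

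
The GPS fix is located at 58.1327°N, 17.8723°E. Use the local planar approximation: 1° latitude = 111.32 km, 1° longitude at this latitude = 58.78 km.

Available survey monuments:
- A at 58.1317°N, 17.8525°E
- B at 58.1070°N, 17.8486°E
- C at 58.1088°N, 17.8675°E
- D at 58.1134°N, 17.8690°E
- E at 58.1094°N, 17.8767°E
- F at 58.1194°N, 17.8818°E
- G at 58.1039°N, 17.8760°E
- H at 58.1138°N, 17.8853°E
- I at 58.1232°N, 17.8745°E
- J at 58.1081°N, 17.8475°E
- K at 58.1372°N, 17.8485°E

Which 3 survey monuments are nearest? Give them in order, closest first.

Distances from 58.1327°N, 17.8723°E:
A: √((-0.0010·111.32)² + (-0.0198·58.78)²) = √(0.012392 + 1.354533) = 1.1692 km
B: √((-0.0257·111.32)² + (-0.0237·58.78)²) = √(8.184886 + 1.940689) = 3.1821 km
C: √((-0.0239·111.32)² + (-0.0048·58.78)²) = √(7.078516 + 0.079605) = 2.6755 km
D: √((-0.0193·111.32)² + (-0.0033·58.78)²) = √(4.615949 + 0.037626) = 2.1572 km
E: √((-0.0233·111.32)² + (0.0044·58.78)²) = √(6.727570 + 0.066891) = 2.6066 km
F: √((-0.0133·111.32)² + (0.0095·58.78)²) = √(2.192046 + 0.311822) = 1.5824 km
G: √((-0.0288·111.32)² + (0.0037·58.78)²) = √(10.278539 + 0.047300) = 3.2134 km
H: √((-0.0189·111.32)² + (0.0130·58.78)²) = √(4.426597 + 0.583910) = 2.2384 km
I: √((-0.0095·111.32)² + (0.0022·58.78)²) = √(1.118391 + 0.016723) = 1.0654 km
J: √((-0.0246·111.32)² + (-0.0248·58.78)²) = √(7.499229 + 2.125018) = 3.1023 km
K: √((0.0045·111.32)² + (-0.0238·58.78)²) = √(0.250941 + 1.957100) = 1.4859 km
Sorted: I (1.0654 km) < A (1.1692 km) < K (1.4859 km) < F (1.5824 km) < D (2.1572 km) < …

I, A, K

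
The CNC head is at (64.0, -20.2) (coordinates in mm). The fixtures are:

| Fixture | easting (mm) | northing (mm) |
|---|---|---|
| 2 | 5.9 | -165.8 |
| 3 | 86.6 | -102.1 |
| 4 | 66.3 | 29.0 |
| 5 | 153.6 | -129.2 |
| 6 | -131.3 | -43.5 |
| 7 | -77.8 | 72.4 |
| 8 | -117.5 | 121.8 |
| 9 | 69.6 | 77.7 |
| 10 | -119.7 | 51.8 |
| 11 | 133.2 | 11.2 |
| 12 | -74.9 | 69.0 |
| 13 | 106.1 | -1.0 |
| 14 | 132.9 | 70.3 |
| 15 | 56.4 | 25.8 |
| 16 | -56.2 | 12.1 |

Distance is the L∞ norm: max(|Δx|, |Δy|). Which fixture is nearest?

13

Distances from (64.0, -20.2):
2: max(|-58.1|, |-145.6|) = 145.6 mm
3: max(|22.6|, |-81.9|) = 81.9 mm
4: max(|2.3|, |49.2|) = 49.2 mm
5: max(|89.6|, |-109.0|) = 109.0 mm
6: max(|-195.3|, |-23.3|) = 195.3 mm
7: max(|-141.8|, |92.6|) = 141.8 mm
8: max(|-181.5|, |142.0|) = 181.5 mm
9: max(|5.6|, |97.9|) = 97.9 mm
10: max(|-183.7|, |72.0|) = 183.7 mm
11: max(|69.2|, |31.4|) = 69.2 mm
12: max(|-138.9|, |89.2|) = 138.9 mm
13: max(|42.1|, |19.2|) = 42.1 mm
14: max(|68.9|, |90.5|) = 90.5 mm
15: max(|-7.6|, |46.0|) = 46.0 mm
16: max(|-120.2|, |32.3|) = 120.2 mm
Minimum: 13 at 42.1 mm.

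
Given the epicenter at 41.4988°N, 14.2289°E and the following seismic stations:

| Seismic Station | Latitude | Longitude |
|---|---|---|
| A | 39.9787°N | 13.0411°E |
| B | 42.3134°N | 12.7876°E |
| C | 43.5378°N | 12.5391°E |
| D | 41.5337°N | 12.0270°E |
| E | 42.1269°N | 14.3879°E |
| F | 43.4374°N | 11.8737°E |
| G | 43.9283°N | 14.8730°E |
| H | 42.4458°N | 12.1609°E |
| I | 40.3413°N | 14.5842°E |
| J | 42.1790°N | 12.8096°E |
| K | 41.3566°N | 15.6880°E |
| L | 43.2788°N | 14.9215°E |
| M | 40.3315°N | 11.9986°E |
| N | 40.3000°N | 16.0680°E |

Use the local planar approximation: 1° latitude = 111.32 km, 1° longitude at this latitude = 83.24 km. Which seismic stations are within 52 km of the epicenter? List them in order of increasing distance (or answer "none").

Distances from 41.4988°N, 14.2289°E:
A: √((-1.5201·111.32)² + (-1.1878·83.24)²) = √(28634.573136 + 9775.765719) = 195.9856 km
B: √((0.8146·111.32)² + (-1.4413·83.24)²) = √(8223.093092 + 14393.715566) = 150.3889 km
C: √((2.0390·111.32)² + (-1.6898·83.24)²) = √(51520.592263 + 19784.940778) = 267.0310 km
D: √((0.0349·111.32)² + (-2.2019·83.24)²) = √(15.093753 + 33593.814981) = 183.3273 km
E: √((0.6281·111.32)² + (0.1590·83.24)²) = √(4888.819265 + 175.169460) = 71.1617 km
F: √((1.9386·111.32)² + (-2.3552·83.24)²) = √(46571.777308 + 38434.366611) = 291.5581 km
G: √((2.4295·111.32)² + (0.6441·83.24)²) = √(73144.251850 + 2874.555786) = 275.7151 km
H: √((0.9470·111.32)² + (-2.0680·83.24)²) = √(11113.384834 + 29632.289770) = 201.8556 km
I: √((-1.1575·111.32)² + (0.3553·83.24)²) = √(16603.069838 + 874.690799) = 132.2035 km
J: √((0.6802·111.32)² + (-1.4193·83.24)²) = √(5733.497804 + 13957.657867) = 140.3252 km
K: √((-0.1422·111.32)² + (1.4591·83.24)²) = √(250.579529 + 14751.434594) = 122.4827 km
L: √((1.7800·111.32)² + (0.6926·83.24)²) = √(39263.263980 + 3323.755871) = 206.3662 km
M: √((-1.1673·111.32)² + (-2.2303·83.24)²) = √(16885.400514 + 34465.986364) = 226.6084 km
N: √((-1.1988·111.32)² + (1.8391·83.24)²) = √(17809.013531 + 23435.532818) = 203.0875 km
Threshold 52 km: none within range.

none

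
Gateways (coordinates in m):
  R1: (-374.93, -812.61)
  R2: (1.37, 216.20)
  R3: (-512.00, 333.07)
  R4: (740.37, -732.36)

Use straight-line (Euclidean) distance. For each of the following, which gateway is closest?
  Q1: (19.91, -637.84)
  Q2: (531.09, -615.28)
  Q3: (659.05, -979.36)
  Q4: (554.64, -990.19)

Q1 at (19.91, -637.84):
  R1: 431.79 m
  R2: 854.24 m
  R3: 1107.07 m
  R4: 726.63 m
  → nearest: R1 (431.79 m)
Q2 at (531.09, -615.28):
  R1: 927.26 m
  R2: 985.88 m
  R3: 1409.75 m
  R4: 239.80 m
  → nearest: R4 (239.80 m)
Q3 at (659.05, -979.36):
  R1: 1047.34 m
  R2: 1364.52 m
  R3: 1758.93 m
  R4: 260.04 m
  → nearest: R4 (260.04 m)
Q4 at (554.64, -990.19):
  R1: 946.38 m
  R2: 1327.21 m
  R3: 1699.63 m
  R4: 317.76 m
  → nearest: R4 (317.76 m)

Q1→R1; Q2→R4; Q3→R4; Q4→R4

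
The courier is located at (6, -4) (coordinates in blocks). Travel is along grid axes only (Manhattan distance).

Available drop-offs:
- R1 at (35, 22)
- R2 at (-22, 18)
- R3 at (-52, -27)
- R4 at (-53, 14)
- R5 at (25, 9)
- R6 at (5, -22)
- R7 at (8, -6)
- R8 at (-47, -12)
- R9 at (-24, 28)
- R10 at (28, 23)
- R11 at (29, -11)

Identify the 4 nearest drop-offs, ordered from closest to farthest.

R7, R6, R11, R5

Distances from (6, -4):
R1: 55 blocks
R2: 50 blocks
R3: 81 blocks
R4: 77 blocks
R5: 32 blocks
R6: 19 blocks
R7: 4 blocks
R8: 61 blocks
R9: 62 blocks
R10: 49 blocks
R11: 30 blocks
Sorted: R7 (4 blocks) < R6 (19 blocks) < R11 (30 blocks) < R5 (32 blocks) < R10 (49 blocks) < R2 (50 blocks) < …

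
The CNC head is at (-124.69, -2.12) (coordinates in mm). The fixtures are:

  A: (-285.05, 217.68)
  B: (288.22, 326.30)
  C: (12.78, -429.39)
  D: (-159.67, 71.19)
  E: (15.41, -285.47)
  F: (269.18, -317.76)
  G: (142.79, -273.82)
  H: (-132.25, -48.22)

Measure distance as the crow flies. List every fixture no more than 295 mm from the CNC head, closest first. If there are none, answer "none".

H, D, A

Distances from (-124.69, -2.12):
A: √((-160.36)² + (219.80)²) = √(25715.3296 + 48312.0400) = 272.08 mm
B: √((412.91)² + (328.42)²) = √(170494.6681 + 107859.6964) = 527.59 mm
C: √((137.47)² + (-427.27)²) = √(18898.0009 + 182559.6529) = 448.84 mm
D: √((-34.98)² + (73.31)²) = √(1223.6004 + 5374.3561) = 81.23 mm
E: √((140.10)² + (-283.35)²) = √(19628.0100 + 80287.2225) = 316.09 mm
F: √((393.87)² + (-315.64)²) = √(155133.5769 + 99628.6096) = 504.74 mm
G: √((267.48)² + (-271.70)²) = √(71545.5504 + 73820.8900) = 381.27 mm
H: √((-7.56)² + (-46.10)²) = √(57.1536 + 2125.2100) = 46.72 mm
Threshold 295 mm: H (46.72 mm), D (81.23 mm), A (272.08 mm) are within range.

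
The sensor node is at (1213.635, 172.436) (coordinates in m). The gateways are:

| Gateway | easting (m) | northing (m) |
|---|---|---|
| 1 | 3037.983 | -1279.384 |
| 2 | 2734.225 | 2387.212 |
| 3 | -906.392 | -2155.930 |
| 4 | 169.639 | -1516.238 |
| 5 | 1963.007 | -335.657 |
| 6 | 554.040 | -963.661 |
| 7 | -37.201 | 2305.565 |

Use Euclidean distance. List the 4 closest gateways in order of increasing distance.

5, 6, 4, 1

Distances from (1213.635, 172.436):
1: 2331.529 m
2: 2686.527 m
3: 3148.937 m
4: 1985.333 m
5: 905.382 m
6: 1313.690 m
7: 2472.818 m
Sorted: 5 (905.382 m) < 6 (1313.690 m) < 4 (1985.333 m) < 1 (2331.529 m) < 7 (2472.818 m) < 2 (2686.527 m) < …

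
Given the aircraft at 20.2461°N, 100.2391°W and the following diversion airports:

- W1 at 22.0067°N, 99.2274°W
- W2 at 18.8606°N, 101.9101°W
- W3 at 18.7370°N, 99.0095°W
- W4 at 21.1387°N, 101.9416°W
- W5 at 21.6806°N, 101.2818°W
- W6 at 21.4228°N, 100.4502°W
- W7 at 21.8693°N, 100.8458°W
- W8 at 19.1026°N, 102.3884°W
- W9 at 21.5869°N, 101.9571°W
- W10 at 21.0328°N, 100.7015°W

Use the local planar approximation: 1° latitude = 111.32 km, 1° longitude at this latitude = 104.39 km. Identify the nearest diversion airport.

Distances from 20.2461°N, 100.2391°W:
W1: √((1.7606·111.32)² + (1.0117·104.39)²) = √(38412.076964 + 11153.759995) = 222.6339 km
W2: √((-1.3855·111.32)² + (-1.6710·104.39)²) = √(23788.083570 + 30427.809946) = 232.8431 km
W3: √((-1.5091·111.32)² + (1.2296·104.39)²) = √(28221.652081 + 16475.761788) = 211.4176 km
W4: √((0.8926·111.32)² + (-1.7025·104.39)²) = √(9873.250601 + 31585.811290) = 203.6150 km
W5: √((1.4345·111.32)² + (-1.0427·104.39)²) = √(25500.429807 + 11847.768025) = 193.2568 km
W6: √((1.1767·111.32)² + (-0.2111·104.39)²) = √(17158.444023 + 485.617425) = 132.8310 km
W7: √((1.6232·111.32)² + (-0.6067·104.39)²) = √(32650.547143 + 4011.121202) = 191.4724 km
W8: √((-1.1435·111.32)² + (-2.1493·104.39)²) = √(16203.869363 + 50339.844833) = 257.9607 km
W9: √((1.3408·111.32)² + (-1.7180·104.39)²) = √(22277.907578 + 32163.560138) = 233.3270 km
W10: √((0.7867·111.32)² + (-0.4624·104.39)²) = √(7669.458392 + 2329.986721) = 99.9972 km
Minimum: W10 at 99.9972 km.

W10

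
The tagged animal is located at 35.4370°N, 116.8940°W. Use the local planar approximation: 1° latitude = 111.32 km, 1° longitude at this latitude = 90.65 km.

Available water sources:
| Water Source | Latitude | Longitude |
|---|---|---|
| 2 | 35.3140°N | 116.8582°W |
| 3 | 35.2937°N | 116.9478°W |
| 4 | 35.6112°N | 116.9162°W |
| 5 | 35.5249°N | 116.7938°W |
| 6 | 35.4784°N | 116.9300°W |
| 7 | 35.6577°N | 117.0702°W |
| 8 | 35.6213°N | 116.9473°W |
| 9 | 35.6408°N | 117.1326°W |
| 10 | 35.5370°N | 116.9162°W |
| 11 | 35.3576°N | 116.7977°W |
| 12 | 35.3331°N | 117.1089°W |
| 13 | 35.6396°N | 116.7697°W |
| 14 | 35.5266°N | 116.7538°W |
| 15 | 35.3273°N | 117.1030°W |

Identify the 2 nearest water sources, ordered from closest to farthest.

6, 10

Distances from 35.4370°N, 116.8940°W:
2: 14.0717 km
3: 16.6810 km
4: 19.4961 km
5: 13.3510 km
6: 5.6471 km
7: 29.3040 km
8: 21.0775 km
9: 31.3451 km
10: 11.3124 km
11: 12.4230 km
12: 22.6555 km
13: 25.2115 km
14: 16.1557 km
15: 22.5405 km
Sorted: 6 (5.6471 km) < 10 (11.3124 km) < 11 (12.4230 km) < 5 (13.3510 km) < …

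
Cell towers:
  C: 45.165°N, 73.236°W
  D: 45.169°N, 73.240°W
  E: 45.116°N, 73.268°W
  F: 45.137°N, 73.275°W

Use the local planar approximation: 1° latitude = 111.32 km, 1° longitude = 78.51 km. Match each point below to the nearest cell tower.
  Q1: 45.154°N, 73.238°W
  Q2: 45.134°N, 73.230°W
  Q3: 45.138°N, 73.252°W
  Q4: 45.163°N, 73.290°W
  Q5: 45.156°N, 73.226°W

Q1→C; Q2→C; Q3→F; Q4→F; Q5→C

Q1 at 45.154°N, 73.238°W:
  C: 1.235 km
  D: 1.677 km
  E: 4.842 km
  F: 3.467 km
  → nearest: C (1.235 km)
Q2 at 45.134°N, 73.230°W:
  C: 3.483 km
  D: 3.975 km
  E: 3.594 km
  F: 3.549 km
  → nearest: C (3.483 km)
Q3 at 45.138°N, 73.252°W:
  C: 3.258 km
  D: 3.577 km
  E: 2.752 km
  F: 1.809 km
  → nearest: F (1.809 km)
Q4 at 45.163°N, 73.290°W:
  C: 4.245 km
  D: 3.982 km
  E: 5.510 km
  F: 3.125 km
  → nearest: F (3.125 km)
Q5 at 45.156°N, 73.226°W:
  C: 1.273 km
  D: 1.817 km
  E: 5.541 km
  F: 4.390 km
  → nearest: C (1.273 km)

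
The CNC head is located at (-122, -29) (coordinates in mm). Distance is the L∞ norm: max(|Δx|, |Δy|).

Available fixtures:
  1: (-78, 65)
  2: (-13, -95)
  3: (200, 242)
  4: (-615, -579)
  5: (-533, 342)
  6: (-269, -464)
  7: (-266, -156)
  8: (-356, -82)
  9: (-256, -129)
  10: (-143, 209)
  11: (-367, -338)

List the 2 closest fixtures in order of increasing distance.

1, 2

Distances from (-122, -29):
1: max(|44|, |94|) = 94 mm
2: max(|109|, |-66|) = 109 mm
3: max(|322|, |271|) = 322 mm
4: max(|-493|, |-550|) = 550 mm
5: max(|-411|, |371|) = 411 mm
6: max(|-147|, |-435|) = 435 mm
7: max(|-144|, |-127|) = 144 mm
8: max(|-234|, |-53|) = 234 mm
9: max(|-134|, |-100|) = 134 mm
10: max(|-21|, |238|) = 238 mm
11: max(|-245|, |-309|) = 309 mm
Sorted: 1 (94 mm) < 2 (109 mm) < 9 (134 mm) < 7 (144 mm) < …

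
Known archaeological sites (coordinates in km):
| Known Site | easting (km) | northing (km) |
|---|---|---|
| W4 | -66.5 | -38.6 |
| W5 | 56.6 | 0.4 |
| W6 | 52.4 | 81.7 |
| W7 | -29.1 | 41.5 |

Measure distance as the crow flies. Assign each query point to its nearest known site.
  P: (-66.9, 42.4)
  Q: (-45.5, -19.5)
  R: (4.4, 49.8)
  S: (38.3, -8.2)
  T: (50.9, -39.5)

P at (-66.9, 42.4):
  W4: 81.0 km
  W5: 130.4 km
  W6: 125.6 km
  W7: 37.8 km
  → nearest: W7 (37.8 km)
Q at (-45.5, -19.5):
  W4: 28.4 km
  W5: 104.0 km
  W6: 140.8 km
  W7: 63.2 km
  → nearest: W4 (28.4 km)
R at (4.4, 49.8):
  W4: 113.3 km
  W5: 71.9 km
  W6: 57.6 km
  W7: 34.5 km
  → nearest: W7 (34.5 km)
S at (38.3, -8.2):
  W4: 109.1 km
  W5: 20.2 km
  W6: 91.0 km
  W7: 83.7 km
  → nearest: W5 (20.2 km)
T at (50.9, -39.5):
  W4: 117.4 km
  W5: 40.3 km
  W6: 121.2 km
  W7: 113.8 km
  → nearest: W5 (40.3 km)

P→W7; Q→W4; R→W7; S→W5; T→W5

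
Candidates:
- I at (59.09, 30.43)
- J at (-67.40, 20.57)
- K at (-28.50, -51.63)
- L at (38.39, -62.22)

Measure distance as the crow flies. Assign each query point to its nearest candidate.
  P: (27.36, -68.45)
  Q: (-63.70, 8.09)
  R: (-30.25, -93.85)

P at (27.36, -68.45):
  I: √((31.73)² + (98.88)²) = √(1006.7929 + 9777.2544) = 103.85
  J: √((-94.76)² + (89.02)²) = √(8979.4576 + 7924.5604) = 130.02
  K: √((-55.86)² + (16.82)²) = √(3120.3396 + 282.9124) = 58.34
  L: √((11.03)² + (6.23)²) = √(121.6609 + 38.8129) = 12.67
  → nearest: L (12.67)
Q at (-63.70, 8.09):
  I: √((122.79)² + (22.34)²) = √(15077.3841 + 499.0756) = 124.81
  J: √((-3.70)² + (12.48)²) = √(13.6900 + 155.7504) = 13.02
  K: √((35.20)² + (-59.72)²) = √(1239.0400 + 3566.4784) = 69.32
  L: √((102.09)² + (-70.31)²) = √(10422.3681 + 4943.4961) = 123.96
  → nearest: J (13.02)
R at (-30.25, -93.85):
  I: √((89.34)² + (124.28)²) = √(7981.6356 + 15445.5184) = 153.06
  J: √((-37.15)² + (114.42)²) = √(1380.1225 + 13091.9364) = 120.30
  K: √((1.75)² + (42.22)²) = √(3.0625 + 1782.5284) = 42.26
  L: √((68.64)² + (31.63)²) = √(4711.4496 + 1000.4569) = 75.58
  → nearest: K (42.26)

P→L; Q→J; R→K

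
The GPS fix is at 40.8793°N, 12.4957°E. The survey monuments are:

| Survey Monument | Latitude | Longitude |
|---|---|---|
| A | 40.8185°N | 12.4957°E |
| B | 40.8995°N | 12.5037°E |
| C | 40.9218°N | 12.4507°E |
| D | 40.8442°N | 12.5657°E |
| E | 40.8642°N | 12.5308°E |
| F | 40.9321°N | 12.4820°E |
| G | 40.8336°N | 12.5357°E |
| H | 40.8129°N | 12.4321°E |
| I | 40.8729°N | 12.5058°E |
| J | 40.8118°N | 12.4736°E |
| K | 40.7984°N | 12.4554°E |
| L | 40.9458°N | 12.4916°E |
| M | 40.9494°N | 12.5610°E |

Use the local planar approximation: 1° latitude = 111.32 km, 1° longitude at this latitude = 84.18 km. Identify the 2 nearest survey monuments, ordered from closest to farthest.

Distances from 40.8793°N, 12.4957°E:
A: √((-0.0608·111.32)² + (0.0000·84.18)²) = √(45.809289 + 0.000000) = 6.7683 km
B: √((0.0202·111.32)² + (0.0080·84.18)²) = √(5.056490 + 0.453521) = 2.3473 km
C: √((0.0425·111.32)² + (-0.0450·84.18)²) = √(22.383307 + 14.349702) = 6.0608 km
D: √((-0.0351·111.32)² + (0.0700·84.18)²) = √(15.267243 + 34.722735) = 7.0704 km
E: √((-0.0151·111.32)² + (0.0351·84.18)²) = √(2.825532 + 8.730358) = 3.3994 km
F: √((0.0528·111.32)² + (-0.0137·84.18)²) = √(34.547310 + 1.330022) = 5.9898 km
G: √((-0.0457·111.32)² + (0.0400·84.18)²) = √(25.880865 + 11.338036) = 6.1007 km
H: √((-0.0664·111.32)² + (-0.0636·84.18)²) = √(54.636460 + 28.663688) = 9.1269 km
I: √((-0.0064·111.32)² + (0.0101·84.18)²) = √(0.507582 + 0.722871) = 1.1093 km
J: √((-0.0675·111.32)² + (-0.0221·84.18)²) = √(56.461699 + 3.461006) = 7.7410 km
K: √((-0.0809·111.32)² + (-0.0403·84.18)²) = √(81.104218 + 11.508744) = 9.6236 km
L: √((0.0665·111.32)² + (-0.0041·84.18)²) = √(54.801152 + 0.119120) = 7.4108 km
M: √((0.0701·111.32)² + (0.0653·84.18)²) = √(60.895112 + 30.216503) = 9.5452 km
Sorted: I (1.1093 km) < B (2.3473 km) < E (3.3994 km) < F (5.9898 km) < …

I, B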